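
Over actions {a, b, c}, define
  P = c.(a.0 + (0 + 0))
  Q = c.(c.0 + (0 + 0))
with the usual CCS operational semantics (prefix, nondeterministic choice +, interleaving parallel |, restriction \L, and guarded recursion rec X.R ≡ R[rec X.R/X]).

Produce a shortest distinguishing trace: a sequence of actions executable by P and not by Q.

P's transition system — 3 states:
  s0 = c.(a.0 + (0 + 0)) :: =c=> s1
  s1 = a.0 + (0 + 0) :: =a=> s2
  s2 = 0 :: stopped
Q's transition system — 3 states:
  t0 = c.(c.0 + (0 + 0)) :: =c=> t1
  t1 = c.0 + (0 + 0) :: =c=> t2
  t2 = 0 :: stopped
Run σ = ⟨ca⟩ on P: start {s0}
  [1] c ⇒ {s1}
  [2] a ⇒ {s2}
  P completes σ.
Run σ = ⟨ca⟩ on Q: start {t0}
  [1] c ⇒ {t1}
  [2] a ⇒ no successor for Q

ca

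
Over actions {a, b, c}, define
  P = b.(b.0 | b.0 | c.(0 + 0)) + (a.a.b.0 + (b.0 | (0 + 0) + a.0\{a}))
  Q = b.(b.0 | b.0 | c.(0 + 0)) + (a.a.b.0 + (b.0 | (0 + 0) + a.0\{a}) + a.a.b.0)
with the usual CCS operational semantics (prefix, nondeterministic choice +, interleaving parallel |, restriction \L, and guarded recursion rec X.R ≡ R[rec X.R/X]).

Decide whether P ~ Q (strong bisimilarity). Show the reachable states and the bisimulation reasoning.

P's transition system — 14 states:
  p0 = b.(b.0 | b.0 | c.(0 + 0)) + (a.a.b.0 + (b.0 | (0 + 0) + a.0\{a})) → ··a··> p1, ··a··> p2, ··b··> p3, ··b··> p4
  p1 = 0\{a} → ∅
  p2 = a.b.0 → ··a··> p5
  p3 = 0 | (0 + 0) → ∅
  p4 = b.0 | b.0 | c.(0 + 0) → ··b··> p6, ··b··> p7, ··c··> p8
  p5 = b.0 → ··b··> p9
  p6 = 0 | b.0 | c.(0 + 0) → ··b··> p10, ··c··> p11
  p7 = b.0 | 0 | c.(0 + 0) → ··b··> p10, ··c··> p12
  p8 = b.0 | b.0 | (0 + 0) → ··b··> p11, ··b··> p12
  p9 = 0 → ∅
  p10 = 0 | 0 | c.(0 + 0) → ··c··> p13
  p11 = 0 | b.0 | (0 + 0) → ··b··> p13
  p12 = b.0 | 0 | (0 + 0) → ··b··> p13
  p13 = 0 | 0 | (0 + 0) → ∅
Q's transition system — 14 states:
  q0 = b.(b.0 | b.0 | c.(0 + 0)) + (a.a.b.0 + (b.0 | (0 + 0) + a.0\{a}) + a.a.b.0) → ··a··> q1, ··a··> q2, ··b··> q3, ··b··> q4
  q1 = 0\{a} → ∅
  q2 = a.b.0 → ··a··> q5
  q3 = 0 | (0 + 0) → ∅
  q4 = b.0 | b.0 | c.(0 + 0) → ··b··> q6, ··b··> q7, ··c··> q8
  q5 = b.0 → ··b··> q9
  q6 = 0 | b.0 | c.(0 + 0) → ··b··> q10, ··c··> q11
  q7 = b.0 | 0 | c.(0 + 0) → ··b··> q10, ··c··> q12
  q8 = b.0 | b.0 | (0 + 0) → ··b··> q11, ··b··> q12
  q9 = 0 → ∅
  q10 = 0 | 0 | c.(0 + 0) → ··c··> q13
  q11 = 0 | b.0 | (0 + 0) → ··b··> q13
  q12 = b.0 | 0 | (0 + 0) → ··b··> q13
  q13 = 0 | 0 | (0 + 0) → ∅
Bisimilarity quotient blocks:
  B0 = {p0, q0}
  B1 = {p1, p13, p3, p9, q1, q13, q3, q9}
  B2 = {p4, q4}
  B3 = {p6, p7, q6, q7}
  B4 = {p10, q10}
  B5 = {p11, p12, p5, q11, q12, q5}
  B6 = {p8, q8}
  B7 = {p2, q2}
p0 ∈ B0, q0 ∈ B0 → same block

bisimilar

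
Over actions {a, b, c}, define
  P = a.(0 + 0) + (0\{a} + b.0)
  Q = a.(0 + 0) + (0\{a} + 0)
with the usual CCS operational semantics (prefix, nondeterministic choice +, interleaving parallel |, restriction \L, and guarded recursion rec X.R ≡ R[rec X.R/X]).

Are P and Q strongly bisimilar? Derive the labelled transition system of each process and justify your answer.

LTS(P): 3 reachable states
  u0 = a.(0 + 0) + (0\{a} + b.0) :: -a-> u1, -b-> u2
  u1 = 0 + 0 :: stopped
  u2 = 0 :: stopped
LTS(Q): 2 reachable states
  v0 = a.(0 + 0) + (0\{a} + 0) :: -a-> v1
  v1 = 0 + 0 :: stopped
Partition-refinement fixed point:
  B0 = {u0}
  B1 = {u1, u2, v1}
  B2 = {v0}
u0 ∈ B0, v0 ∈ B2 → different blocks

not bisimilar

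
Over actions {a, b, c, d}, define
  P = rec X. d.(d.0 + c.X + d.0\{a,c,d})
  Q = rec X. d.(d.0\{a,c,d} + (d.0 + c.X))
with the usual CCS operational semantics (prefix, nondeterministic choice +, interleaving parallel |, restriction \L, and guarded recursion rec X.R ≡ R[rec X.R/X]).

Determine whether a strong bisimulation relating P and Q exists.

Reachable graph of P (4 states):
  m0 = rec X. d.(d.0 + c.X + d.0\{a,c,d}) → -d-> m1
  m1 = d.0 + c.(rec X. d.(d.0 + c.X + d.0\{a,c,d})) + d.0\{a,c,d} → -c-> m0, -d-> m2, -d-> m3
  m2 = 0 → ∅
  m3 = 0\{a,c,d} → ∅
Reachable graph of Q (4 states):
  n0 = rec X. d.(d.0\{a,c,d} + (d.0 + c.X)) → -d-> n1
  n1 = d.0\{a,c,d} + (d.0 + c.(rec X. d.(d.0\{a,c,d} + (d.0 + c.X)))) → -c-> n0, -d-> n2, -d-> n3
  n2 = 0 → ∅
  n3 = 0\{a,c,d} → ∅
Coarsest stable partition (strong bisimilarity classes):
  B0 = {m0, n0}
  B1 = {m1, n1}
  B2 = {m2, m3, n2, n3}
m0 ∈ B0, n0 ∈ B0 → same block

bisimilar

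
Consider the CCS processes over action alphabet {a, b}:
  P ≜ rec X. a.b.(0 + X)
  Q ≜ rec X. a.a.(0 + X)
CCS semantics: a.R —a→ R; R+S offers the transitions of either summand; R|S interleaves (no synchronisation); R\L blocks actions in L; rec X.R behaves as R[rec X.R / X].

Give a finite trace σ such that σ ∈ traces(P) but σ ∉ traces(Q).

Reachable graph of P (3 states):
  p0 = rec X. a.b.(0 + X) has moves —a→ p1
  p1 = b.(0 + (rec X. a.b.(0 + X))) has moves —b→ p2
  p2 = 0 + (rec X. a.b.(0 + X)) has moves —a→ p1
Reachable graph of Q (3 states):
  q0 = rec X. a.a.(0 + X) has moves —a→ q1
  q1 = a.(0 + (rec X. a.a.(0 + X))) has moves —a→ q2
  q2 = 0 + (rec X. a.a.(0 + X)) has moves —a→ q1
Executing ab from P (initial set {p0}):
  step 1 (a): {p1}
  step 2 (b): {p2}
  P completes σ.
Executing ab from Q (initial set {q0}):
  step 1 (a): {q1}
  step 2 (b): ∅  — Q cannot continue

ab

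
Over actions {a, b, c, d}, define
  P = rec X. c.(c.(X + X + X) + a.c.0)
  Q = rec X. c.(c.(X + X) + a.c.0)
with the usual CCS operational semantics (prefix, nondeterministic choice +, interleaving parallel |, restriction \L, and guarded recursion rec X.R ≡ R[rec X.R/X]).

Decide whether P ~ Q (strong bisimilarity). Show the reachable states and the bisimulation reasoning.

LTS(P): 5 reachable states
  p0 = rec X. c.(c.(X + X + X) + a.c.0) | —c→ p1
  p1 = c.((rec X. c.(c.(X + X + X) + a.c.0)) + (rec X. c.(c.(X + X + X) + a.c.0)) + (rec X. c.(c.(X + X + X) + a.c.0))) + a.c.0 | —a→ p2, —c→ p3
  p2 = c.0 | —c→ p4
  p3 = (rec X. c.(c.(X + X + X) + a.c.0)) + (rec X. c.(c.(X + X + X) + a.c.0)) + (rec X. c.(c.(X + X + X) + a.c.0)) | —c→ p1
  p4 = 0 | stopped
LTS(Q): 5 reachable states
  q0 = rec X. c.(c.(X + X) + a.c.0) | —c→ q1
  q1 = c.((rec X. c.(c.(X + X) + a.c.0)) + (rec X. c.(c.(X + X) + a.c.0))) + a.c.0 | —a→ q2, —c→ q3
  q2 = c.0 | —c→ q4
  q3 = (rec X. c.(c.(X + X) + a.c.0)) + (rec X. c.(c.(X + X) + a.c.0)) | —c→ q1
  q4 = 0 | stopped
Partition-refinement fixed point:
  B0 = {p0, p3, q0, q3}
  B1 = {p1, q1}
  B2 = {p2, q2}
  B3 = {p4, q4}
p0 ∈ B0, q0 ∈ B0 → same block

P ~ Q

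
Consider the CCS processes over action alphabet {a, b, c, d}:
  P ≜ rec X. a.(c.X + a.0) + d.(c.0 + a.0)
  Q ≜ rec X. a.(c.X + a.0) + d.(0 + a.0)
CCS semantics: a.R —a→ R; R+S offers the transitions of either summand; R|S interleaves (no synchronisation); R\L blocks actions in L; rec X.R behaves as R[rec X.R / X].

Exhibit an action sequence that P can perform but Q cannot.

Reachable graph of P (4 states):
  u0 = rec X. a.(c.X + a.0) + d.(c.0 + a.0) has moves ··a··> u1, ··d··> u2
  u1 = c.(rec X. a.(c.X + a.0) + d.(c.0 + a.0)) + a.0 has moves ··a··> u3, ··c··> u0
  u2 = c.0 + a.0 has moves ··a··> u3, ··c··> u3
  u3 = 0 has moves ·
Reachable graph of Q (4 states):
  v0 = rec X. a.(c.X + a.0) + d.(0 + a.0) has moves ··a··> v1, ··d··> v2
  v1 = c.(rec X. a.(c.X + a.0) + d.(0 + a.0)) + a.0 has moves ··a··> v3, ··c··> v0
  v2 = 0 + a.0 has moves ··a··> v3
  v3 = 0 has moves ·
Trace ⟨dc⟩ through P, begin at {u0}:
  after d @ step 1: {u2}
  after c @ step 2: {u3}
  ✓ P
Trace ⟨dc⟩ through Q, begin at {v0}:
  after d @ step 1: {v2}
  after c @ step 2: ∅ (Q stuck)

dc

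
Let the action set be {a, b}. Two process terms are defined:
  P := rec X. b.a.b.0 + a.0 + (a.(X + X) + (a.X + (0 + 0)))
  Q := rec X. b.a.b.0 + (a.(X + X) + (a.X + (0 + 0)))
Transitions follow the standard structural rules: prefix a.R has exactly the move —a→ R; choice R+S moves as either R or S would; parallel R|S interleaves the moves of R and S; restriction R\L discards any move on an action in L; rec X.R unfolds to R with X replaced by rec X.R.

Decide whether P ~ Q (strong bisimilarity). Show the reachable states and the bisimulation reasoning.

LTS(P): 5 reachable states
  u0 = rec X. b.a.b.0 + a.0 + (a.(X + X) + (a.X + (0 + 0))) ⊢ -a-> u0, -a-> u1, -a-> u2, -b-> u3
  u1 = (rec X. b.a.b.0 + a.0 + (a.(X + X) + (a.X + (0 + 0)))) + (rec X. b.a.b.0 + a.0 + (a.(X + X) + (a.X + (0 + 0)))) ⊢ -a-> u0, -a-> u1, -a-> u2, -b-> u3
  u2 = 0 ⊢ (no moves)
  u3 = a.b.0 ⊢ -a-> u4
  u4 = b.0 ⊢ -b-> u2
LTS(Q): 5 reachable states
  v0 = rec X. b.a.b.0 + (a.(X + X) + (a.X + (0 + 0))) ⊢ -a-> v0, -a-> v1, -b-> v2
  v1 = (rec X. b.a.b.0 + (a.(X + X) + (a.X + (0 + 0)))) + (rec X. b.a.b.0 + (a.(X + X) + (a.X + (0 + 0)))) ⊢ -a-> v0, -a-> v1, -b-> v2
  v2 = a.b.0 ⊢ -a-> v3
  v3 = b.0 ⊢ -b-> v4
  v4 = 0 ⊢ (no moves)
Coarsest stable partition (strong bisimilarity classes):
  B0 = {u0, u1}
  B1 = {u2, v4}
  B2 = {u3, v2}
  B3 = {u4, v3}
  B4 = {v0, v1}
u0 ∈ B0, v0 ∈ B4 → different blocks

P ≁ Q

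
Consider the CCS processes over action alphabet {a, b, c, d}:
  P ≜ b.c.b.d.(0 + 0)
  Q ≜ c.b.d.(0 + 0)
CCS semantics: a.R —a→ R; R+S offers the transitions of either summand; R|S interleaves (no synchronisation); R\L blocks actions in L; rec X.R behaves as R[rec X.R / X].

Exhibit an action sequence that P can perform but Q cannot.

P's transition system — 5 states:
  m0 = b.c.b.d.(0 + 0) | —b→ m1
  m1 = c.b.d.(0 + 0) | —c→ m2
  m2 = b.d.(0 + 0) | —b→ m3
  m3 = d.(0 + 0) | —d→ m4
  m4 = 0 + 0 | stopped
Q's transition system — 4 states:
  n0 = c.b.d.(0 + 0) | —c→ n1
  n1 = b.d.(0 + 0) | —b→ n2
  n2 = d.(0 + 0) | —d→ n3
  n3 = 0 + 0 | stopped
Run σ = ⟨b⟩ on P: start {m0}
  after b @ step 1: {m1}
  P completes σ.
Run σ = ⟨b⟩ on Q: start {n0}
  after b @ step 1: ∅  — Q cannot continue

b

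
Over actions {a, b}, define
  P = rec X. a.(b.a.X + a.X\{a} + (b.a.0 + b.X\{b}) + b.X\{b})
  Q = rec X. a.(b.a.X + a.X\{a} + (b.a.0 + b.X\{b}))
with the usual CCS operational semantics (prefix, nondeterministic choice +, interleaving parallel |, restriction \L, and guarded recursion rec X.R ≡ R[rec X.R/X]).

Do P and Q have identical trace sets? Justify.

traces(P) = traces(Q)

LTS(P): 9 reachable states
  s0 = rec X. a.(b.a.X + a.X\{a} + (b.a.0 + b.X\{b}) + b.X\{b}) | -a-> s1
  s1 = b.a.(rec X. a.(b.a.X + a.X\{a} + (b.a.0 + b.X\{b}) + b.X\{b})) + a.(rec X. a.(b.a.X + a.X\{a} + (b.a.0 + b.X\{b}) + b.X\{b}))\{a} + (b.a.0 + b.(rec X. a.(b.a.X + a.X\{a} + (b.a.0 + b.X\{b}) + b.X\{b}))\{b}) + b.(rec X. a.(b.a.X + a.X\{a} + (b.a.0 + b.X\{b}) + b.X\{b}))\{b} | -a-> s2, -b-> s3, -b-> s4, -b-> s5
  s2 = (rec X. a.(b.a.X + a.X\{a} + (b.a.0 + b.X\{b}) + b.X\{b}))\{a} | ∅
  s3 = (rec X. a.(b.a.X + a.X\{a} + (b.a.0 + b.X\{b}) + b.X\{b}))\{b} | -a-> s6
  s4 = a.(rec X. a.(b.a.X + a.X\{a} + (b.a.0 + b.X\{b}) + b.X\{b})) | -a-> s0
  s5 = a.0 | -a-> s7
  s6 = (b.a.(rec X. a.(b.a.X + a.X\{a} + (b.a.0 + b.X\{b}) + b.X\{b})) + a.(rec X. a.(b.a.X + a.X\{a} + (b.a.0 + b.X\{b}) + b.X\{b}))\{a} + (b.a.0 + b.(rec X. a.(b.a.X + a.X\{a} + (b.a.0 + b.X\{b}) + b.X\{b}))\{b}) + b.(rec X. a.(b.a.X + a.X\{a} + (b.a.0 + b.X\{b}) + b.X\{b}))\{b})\{b} | -a-> s8
  s7 = 0 | ∅
  s8 = (rec X. a.(b.a.X + a.X\{a} + (b.a.0 + b.X\{b}) + b.X\{b}))\{a}\{b} | ∅
LTS(Q): 9 reachable states
  t0 = rec X. a.(b.a.X + a.X\{a} + (b.a.0 + b.X\{b})) | -a-> t1
  t1 = b.a.(rec X. a.(b.a.X + a.X\{a} + (b.a.0 + b.X\{b}))) + a.(rec X. a.(b.a.X + a.X\{a} + (b.a.0 + b.X\{b})))\{a} + (b.a.0 + b.(rec X. a.(b.a.X + a.X\{a} + (b.a.0 + b.X\{b})))\{b}) | -a-> t2, -b-> t3, -b-> t4, -b-> t5
  t2 = (rec X. a.(b.a.X + a.X\{a} + (b.a.0 + b.X\{b})))\{a} | ∅
  t3 = (rec X. a.(b.a.X + a.X\{a} + (b.a.0 + b.X\{b})))\{b} | -a-> t6
  t4 = a.(rec X. a.(b.a.X + a.X\{a} + (b.a.0 + b.X\{b}))) | -a-> t0
  t5 = a.0 | -a-> t7
  t6 = (b.a.(rec X. a.(b.a.X + a.X\{a} + (b.a.0 + b.X\{b}))) + a.(rec X. a.(b.a.X + a.X\{a} + (b.a.0 + b.X\{b})))\{a} + (b.a.0 + b.(rec X. a.(b.a.X + a.X\{a} + (b.a.0 + b.X\{b})))\{b}))\{b} | -a-> t8
  t7 = 0 | ∅
  t8 = (rec X. a.(b.a.X + a.X\{a} + (b.a.0 + b.X\{b})))\{a}\{b} | ∅
Bisimilarity quotient blocks:
  B0 = {s0, t0}
  B1 = {s1, t1}
  B2 = {s5, s6, t5, t6}
  B3 = {s2, s7, s8, t2, t7, t8}
  B4 = {s3, t3}
  B5 = {s4, t4}
s0 ∈ B0, t0 ∈ B0 → same block
Bisimilar ⇒ trace-equivalent.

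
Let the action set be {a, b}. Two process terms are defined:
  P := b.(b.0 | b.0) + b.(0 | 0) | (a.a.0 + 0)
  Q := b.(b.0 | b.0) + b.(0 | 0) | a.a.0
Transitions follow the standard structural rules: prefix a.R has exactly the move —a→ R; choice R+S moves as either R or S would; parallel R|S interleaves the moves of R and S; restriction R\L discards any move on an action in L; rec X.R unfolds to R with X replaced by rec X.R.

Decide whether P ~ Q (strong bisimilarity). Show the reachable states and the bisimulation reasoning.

LTS(P): 10 reachable states
  s0 = b.(b.0 | b.0) + b.(0 | 0) | (a.a.0 + 0) :: =a=> s1, =b=> s2, =b=> s3
  s1 = b.(0 | 0) | a.0 :: =a=> s4, =b=> s5
  s2 = 0 | 0 | (a.a.0 + 0) :: =a=> s5
  s3 = b.0 | b.0 :: =b=> s6, =b=> s7
  s4 = b.(0 | 0) | 0 :: =b=> s8
  s5 = 0 | 0 | a.0 :: =a=> s8
  s6 = 0 | b.0 :: =b=> s9
  s7 = b.0 | 0 :: =b=> s9
  s8 = 0 | 0 | 0 :: deadlocked
  s9 = 0 | 0 :: deadlocked
LTS(Q): 10 reachable states
  t0 = b.(b.0 | b.0) + b.(0 | 0) | a.a.0 :: =a=> t1, =b=> t2, =b=> t3
  t1 = b.(0 | 0) | a.0 :: =a=> t4, =b=> t5
  t2 = 0 | 0 | a.a.0 :: =a=> t5
  t3 = b.0 | b.0 :: =b=> t6, =b=> t7
  t4 = b.(0 | 0) | 0 :: =b=> t8
  t5 = 0 | 0 | a.0 :: =a=> t8
  t6 = 0 | b.0 :: =b=> t9
  t7 = b.0 | 0 :: =b=> t9
  t8 = 0 | 0 | 0 :: deadlocked
  t9 = 0 | 0 :: deadlocked
Coarsest stable partition (strong bisimilarity classes):
  B0 = {s0, t0}
  B1 = {s2, t2}
  B2 = {s5, t5}
  B3 = {s8, s9, t8, t9}
  B4 = {s1, t1}
  B5 = {s4, s6, s7, t4, t6, t7}
  B6 = {s3, t3}
s0 ∈ B0, t0 ∈ B0 → same block

bisimilar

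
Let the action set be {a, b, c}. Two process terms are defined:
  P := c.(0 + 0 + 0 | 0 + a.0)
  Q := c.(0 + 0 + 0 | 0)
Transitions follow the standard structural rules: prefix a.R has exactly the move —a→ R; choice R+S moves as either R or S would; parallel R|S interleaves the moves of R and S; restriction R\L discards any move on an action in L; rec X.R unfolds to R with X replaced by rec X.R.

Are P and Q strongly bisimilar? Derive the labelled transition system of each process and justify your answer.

NO

P's transition system — 3 states:
  s0 = c.(0 + 0 + 0 | 0 + a.0) ⊢ --c--▸ s1
  s1 = 0 + 0 + 0 | 0 + a.0 ⊢ --a--▸ s2
  s2 = 0 ⊢ ·
Q's transition system — 2 states:
  t0 = c.(0 + 0 + 0 | 0) ⊢ --c--▸ t1
  t1 = 0 + 0 + 0 | 0 ⊢ ·
Bisimilarity quotient blocks:
  B0 = {s0}
  B1 = {s1}
  B2 = {s2, t1}
  B3 = {t0}
s0 ∈ B0, t0 ∈ B3 → different blocks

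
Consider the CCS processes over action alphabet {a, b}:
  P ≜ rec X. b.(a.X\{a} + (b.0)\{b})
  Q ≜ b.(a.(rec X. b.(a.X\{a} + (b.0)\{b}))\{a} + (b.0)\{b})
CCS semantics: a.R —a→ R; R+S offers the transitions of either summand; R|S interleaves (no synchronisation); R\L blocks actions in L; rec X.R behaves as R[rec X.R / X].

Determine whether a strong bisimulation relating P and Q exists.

YES

LTS(P): 4 reachable states
  u0 = rec X. b.(a.X\{a} + (b.0)\{b}) ⊢ =b=> u1
  u1 = a.(rec X. b.(a.X\{a} + (b.0)\{b}))\{a} + (b.0)\{b} ⊢ =a=> u2
  u2 = (rec X. b.(a.X\{a} + (b.0)\{b}))\{a} ⊢ =b=> u3
  u3 = (a.(rec X. b.(a.X\{a} + (b.0)\{b}))\{a} + (b.0)\{b})\{a} ⊢ ·
LTS(Q): 4 reachable states
  v0 = b.(a.(rec X. b.(a.X\{a} + (b.0)\{b}))\{a} + (b.0)\{b}) ⊢ =b=> v1
  v1 = a.(rec X. b.(a.X\{a} + (b.0)\{b}))\{a} + (b.0)\{b} ⊢ =a=> v2
  v2 = (rec X. b.(a.X\{a} + (b.0)\{b}))\{a} ⊢ =b=> v3
  v3 = (a.(rec X. b.(a.X\{a} + (b.0)\{b}))\{a} + (b.0)\{b})\{a} ⊢ ·
Bisimilarity quotient blocks:
  B0 = {u0, v0}
  B1 = {u1, v1}
  B2 = {u2, v2}
  B3 = {u3, v3}
u0 ∈ B0, v0 ∈ B0 → same block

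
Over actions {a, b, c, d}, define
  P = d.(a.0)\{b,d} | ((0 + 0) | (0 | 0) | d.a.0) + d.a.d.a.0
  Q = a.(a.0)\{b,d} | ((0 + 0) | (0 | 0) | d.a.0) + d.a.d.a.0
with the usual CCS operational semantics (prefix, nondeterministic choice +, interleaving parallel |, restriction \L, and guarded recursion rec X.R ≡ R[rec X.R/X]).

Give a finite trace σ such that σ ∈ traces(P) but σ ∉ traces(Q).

dd

Reachable graph of P (13 states):
  m0 = d.(a.0)\{b,d} | ((0 + 0) | (0 | 0) | d.a.0) + d.a.d.a.0 → ··d··> m1, ··d··> m2, ··d··> m3
  m1 = (a.0)\{b,d} | ((0 + 0) | (0 | 0) | d.a.0) → ··a··> m4, ··d··> m5
  m2 = a.d.a.0 → ··a··> m6
  m3 = d.(a.0)\{b,d} | ((0 + 0) | (0 | 0) | a.0) → ··a··> m7, ··d··> m5
  m4 = 0\{b,d} | ((0 + 0) | (0 | 0) | d.a.0) → ··d··> m8
  m5 = (a.0)\{b,d} | ((0 + 0) | (0 | 0) | a.0) → ··a··> m8, ··a··> m9
  m6 = d.a.0 → ··d··> m10
  m7 = d.(a.0)\{b,d} | ((0 + 0) | (0 | 0) | 0) → ··d··> m9
  m8 = 0\{b,d} | ((0 + 0) | (0 | 0) | a.0) → ··a··> m11
  m9 = (a.0)\{b,d} | ((0 + 0) | (0 | 0) | 0) → ··a··> m11
  m10 = a.0 → ··a··> m12
  m11 = 0\{b,d} | ((0 + 0) | (0 | 0) | 0) → stopped
  m12 = 0 → stopped
Reachable graph of Q (13 states):
  n0 = a.(a.0)\{b,d} | ((0 + 0) | (0 | 0) | d.a.0) + d.a.d.a.0 → ··a··> n1, ··d··> n2, ··d··> n3
  n1 = (a.0)\{b,d} | ((0 + 0) | (0 | 0) | d.a.0) → ··a··> n4, ··d··> n5
  n2 = a.(a.0)\{b,d} | ((0 + 0) | (0 | 0) | a.0) → ··a··> n5, ··a··> n6
  n3 = a.d.a.0 → ··a··> n7
  n4 = 0\{b,d} | ((0 + 0) | (0 | 0) | d.a.0) → ··d··> n8
  n5 = (a.0)\{b,d} | ((0 + 0) | (0 | 0) | a.0) → ··a··> n8, ··a··> n9
  n6 = a.(a.0)\{b,d} | ((0 + 0) | (0 | 0) | 0) → ··a··> n9
  n7 = d.a.0 → ··d··> n10
  n8 = 0\{b,d} | ((0 + 0) | (0 | 0) | a.0) → ··a··> n11
  n9 = (a.0)\{b,d} | ((0 + 0) | (0 | 0) | 0) → ··a··> n11
  n10 = a.0 → ··a··> n12
  n11 = 0\{b,d} | ((0 + 0) | (0 | 0) | 0) → stopped
  n12 = 0 → stopped
Run σ = ⟨dd⟩ on P: start {m0}
  step 1 (d): {m1, m2, m3}
  step 2 (d): {m5}
  ✓ P
Run σ = ⟨dd⟩ on Q: start {n0}
  step 1 (d): {n2, n3}
  step 2 (d): ∅ (Q stuck)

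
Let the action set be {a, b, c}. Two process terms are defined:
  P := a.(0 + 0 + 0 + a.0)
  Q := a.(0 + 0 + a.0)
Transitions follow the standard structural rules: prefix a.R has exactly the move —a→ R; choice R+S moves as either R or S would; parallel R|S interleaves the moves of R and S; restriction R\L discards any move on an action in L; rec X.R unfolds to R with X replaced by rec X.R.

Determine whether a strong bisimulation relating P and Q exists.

LTS(P): 3 reachable states
  p0 = a.(0 + 0 + 0 + a.0) :: —a→ p1
  p1 = 0 + 0 + 0 + a.0 :: —a→ p2
  p2 = 0 :: deadlocked
LTS(Q): 3 reachable states
  q0 = a.(0 + 0 + a.0) :: —a→ q1
  q1 = 0 + 0 + a.0 :: —a→ q2
  q2 = 0 :: deadlocked
Bisimilarity quotient blocks:
  B0 = {p0, q0}
  B1 = {p1, q1}
  B2 = {p2, q2}
p0 ∈ B0, q0 ∈ B0 → same block

bisimilar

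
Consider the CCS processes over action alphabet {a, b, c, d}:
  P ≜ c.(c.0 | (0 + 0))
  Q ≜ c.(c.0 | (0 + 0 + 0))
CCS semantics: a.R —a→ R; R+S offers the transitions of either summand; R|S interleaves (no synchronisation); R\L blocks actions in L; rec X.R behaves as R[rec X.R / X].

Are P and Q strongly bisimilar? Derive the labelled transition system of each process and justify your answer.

bisimilar

P's transition system — 3 states:
  s0 = c.(c.0 | (0 + 0)) | ··c··> s1
  s1 = c.0 | (0 + 0) | ··c··> s2
  s2 = 0 | (0 + 0) | deadlocked
Q's transition system — 3 states:
  t0 = c.(c.0 | (0 + 0 + 0)) | ··c··> t1
  t1 = c.0 | (0 + 0 + 0) | ··c··> t2
  t2 = 0 | (0 + 0 + 0) | deadlocked
Coarsest stable partition (strong bisimilarity classes):
  B0 = {s0, t0}
  B1 = {s1, t1}
  B2 = {s2, t2}
s0 ∈ B0, t0 ∈ B0 → same block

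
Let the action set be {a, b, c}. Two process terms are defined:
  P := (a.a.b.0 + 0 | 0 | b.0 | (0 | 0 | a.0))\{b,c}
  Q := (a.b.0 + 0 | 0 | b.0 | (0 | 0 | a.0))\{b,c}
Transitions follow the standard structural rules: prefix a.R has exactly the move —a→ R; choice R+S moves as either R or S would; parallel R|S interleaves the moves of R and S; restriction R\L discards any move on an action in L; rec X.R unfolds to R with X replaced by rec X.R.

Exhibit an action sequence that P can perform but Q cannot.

aa

Reachable graph of P (4 states):
  p0 = (a.a.b.0 + 0 | 0 | b.0 | (0 | 0 | a.0))\{b,c} → ··a··> p1, ··a··> p2
  p1 = (0 | 0 | b.0 | (0 | 0 | 0))\{b,c} → deadlocked
  p2 = (a.b.0)\{b,c} → ··a··> p3
  p3 = (b.0)\{b,c} → deadlocked
Reachable graph of Q (3 states):
  q0 = (a.b.0 + 0 | 0 | b.0 | (0 | 0 | a.0))\{b,c} → ··a··> q1, ··a··> q2
  q1 = (0 | 0 | b.0 | (0 | 0 | 0))\{b,c} → deadlocked
  q2 = (b.0)\{b,c} → deadlocked
Run σ = ⟨aa⟩ on P: start {p0}
  step 1 (a): {p1, p2}
  step 2 (a): {p3}
  P completes σ.
Run σ = ⟨aa⟩ on Q: start {q0}
  step 1 (a): {q1, q2}
  step 2 (a): ∅ (Q stuck)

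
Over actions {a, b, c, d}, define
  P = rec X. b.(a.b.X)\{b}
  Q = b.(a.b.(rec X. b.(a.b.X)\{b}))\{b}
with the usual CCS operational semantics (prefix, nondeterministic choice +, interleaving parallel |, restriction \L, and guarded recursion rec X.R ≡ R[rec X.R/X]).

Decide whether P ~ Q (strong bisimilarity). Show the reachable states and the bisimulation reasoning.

YES

LTS(P): 3 reachable states
  s0 = rec X. b.(a.b.X)\{b} has moves —b→ s1
  s1 = (a.b.(rec X. b.(a.b.X)\{b}))\{b} has moves —a→ s2
  s2 = (b.(rec X. b.(a.b.X)\{b}))\{b} has moves stopped
LTS(Q): 3 reachable states
  t0 = b.(a.b.(rec X. b.(a.b.X)\{b}))\{b} has moves —b→ t1
  t1 = (a.b.(rec X. b.(a.b.X)\{b}))\{b} has moves —a→ t2
  t2 = (b.(rec X. b.(a.b.X)\{b}))\{b} has moves stopped
Coarsest stable partition (strong bisimilarity classes):
  B0 = {s0, t0}
  B1 = {s1, t1}
  B2 = {s2, t2}
s0 ∈ B0, t0 ∈ B0 → same block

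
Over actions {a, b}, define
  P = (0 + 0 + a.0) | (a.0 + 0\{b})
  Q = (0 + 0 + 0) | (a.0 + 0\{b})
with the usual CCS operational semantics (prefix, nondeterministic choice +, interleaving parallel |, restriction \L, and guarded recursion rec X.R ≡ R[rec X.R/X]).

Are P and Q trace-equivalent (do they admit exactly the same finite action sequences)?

traces(P) ≠ traces(Q) — witness ⟨aa⟩

Reachable graph of P (4 states):
  s0 = (0 + 0 + a.0) | (a.0 + 0\{b}) → ··a··> s1, ··a··> s2
  s1 = (0 + 0 + a.0) | 0 → ··a··> s3
  s2 = 0 | (a.0 + 0\{b}) → ··a··> s3
  s3 = 0 | 0 → ∅
Reachable graph of Q (2 states):
  t0 = (0 + 0 + 0) | (a.0 + 0\{b}) → ··a··> t1
  t1 = (0 + 0 + 0) | 0 → ∅
Executing aa from P (initial set {s0}):
  [1] a ⇒ {s1, s2}
  [2] a ⇒ {s3}
  ✓ P
Executing aa from Q (initial set {t0}):
  [1] a ⇒ {t1}
  [2] a ⇒ ∅ (Q stuck)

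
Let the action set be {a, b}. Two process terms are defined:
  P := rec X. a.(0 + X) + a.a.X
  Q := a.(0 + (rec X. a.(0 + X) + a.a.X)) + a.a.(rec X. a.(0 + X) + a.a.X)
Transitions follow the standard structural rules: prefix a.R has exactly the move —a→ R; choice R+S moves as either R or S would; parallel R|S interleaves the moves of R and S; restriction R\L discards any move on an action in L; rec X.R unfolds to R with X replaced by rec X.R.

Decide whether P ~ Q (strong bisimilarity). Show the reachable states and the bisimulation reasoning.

bisimilar

P's transition system — 3 states:
  p0 = rec X. a.(0 + X) + a.a.X | -a-> p1, -a-> p2
  p1 = 0 + (rec X. a.(0 + X) + a.a.X) | -a-> p1, -a-> p2
  p2 = a.(rec X. a.(0 + X) + a.a.X) | -a-> p0
Q's transition system — 4 states:
  q0 = a.(0 + (rec X. a.(0 + X) + a.a.X)) + a.a.(rec X. a.(0 + X) + a.a.X) | -a-> q1, -a-> q2
  q1 = 0 + (rec X. a.(0 + X) + a.a.X) | -a-> q1, -a-> q2
  q2 = a.(rec X. a.(0 + X) + a.a.X) | -a-> q3
  q3 = rec X. a.(0 + X) + a.a.X | -a-> q1, -a-> q2
Bisimilarity quotient blocks:
  B0 = {p0, p1, p2, q0, q1, q2, q3}
p0 ∈ B0, q0 ∈ B0 → same block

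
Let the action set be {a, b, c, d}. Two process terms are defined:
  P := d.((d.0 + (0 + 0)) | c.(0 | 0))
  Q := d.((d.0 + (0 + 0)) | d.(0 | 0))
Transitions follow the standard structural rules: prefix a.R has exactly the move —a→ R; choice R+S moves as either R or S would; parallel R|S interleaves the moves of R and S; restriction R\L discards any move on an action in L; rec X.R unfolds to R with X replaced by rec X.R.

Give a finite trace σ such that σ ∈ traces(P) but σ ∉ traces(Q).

dc

Reachable graph of P (5 states):
  s0 = d.((d.0 + (0 + 0)) | c.(0 | 0)) ⊢ --d--▸ s1
  s1 = (d.0 + (0 + 0)) | c.(0 | 0) ⊢ --c--▸ s2, --d--▸ s3
  s2 = (d.0 + (0 + 0)) | (0 | 0) ⊢ --d--▸ s4
  s3 = 0 | c.(0 | 0) ⊢ --c--▸ s4
  s4 = 0 | (0 | 0) ⊢ ·
Reachable graph of Q (5 states):
  t0 = d.((d.0 + (0 + 0)) | d.(0 | 0)) ⊢ --d--▸ t1
  t1 = (d.0 + (0 + 0)) | d.(0 | 0) ⊢ --d--▸ t2, --d--▸ t3
  t2 = (d.0 + (0 + 0)) | (0 | 0) ⊢ --d--▸ t4
  t3 = 0 | d.(0 | 0) ⊢ --d--▸ t4
  t4 = 0 | (0 | 0) ⊢ ·
Executing dc from P (initial set {s0}):
  after d @ step 1: {s1}
  after c @ step 2: {s2}
  ✓ P
Executing dc from Q (initial set {t0}):
  after d @ step 1: {t1}
  after c @ step 2: ∅  — Q cannot continue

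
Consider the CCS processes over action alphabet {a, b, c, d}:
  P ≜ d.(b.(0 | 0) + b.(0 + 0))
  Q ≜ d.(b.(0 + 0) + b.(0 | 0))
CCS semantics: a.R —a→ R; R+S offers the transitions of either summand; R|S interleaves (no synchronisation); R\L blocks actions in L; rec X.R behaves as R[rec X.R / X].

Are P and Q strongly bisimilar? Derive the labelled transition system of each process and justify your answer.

bisimilar

P's transition system — 4 states:
  u0 = d.(b.(0 | 0) + b.(0 + 0)) :: —d→ u1
  u1 = b.(0 | 0) + b.(0 + 0) :: —b→ u2, —b→ u3
  u2 = 0 + 0 :: ·
  u3 = 0 | 0 :: ·
Q's transition system — 4 states:
  v0 = d.(b.(0 + 0) + b.(0 | 0)) :: —d→ v1
  v1 = b.(0 + 0) + b.(0 | 0) :: —b→ v2, —b→ v3
  v2 = 0 + 0 :: ·
  v3 = 0 | 0 :: ·
Bisimilarity quotient blocks:
  B0 = {u0, v0}
  B1 = {u1, v1}
  B2 = {u2, u3, v2, v3}
u0 ∈ B0, v0 ∈ B0 → same block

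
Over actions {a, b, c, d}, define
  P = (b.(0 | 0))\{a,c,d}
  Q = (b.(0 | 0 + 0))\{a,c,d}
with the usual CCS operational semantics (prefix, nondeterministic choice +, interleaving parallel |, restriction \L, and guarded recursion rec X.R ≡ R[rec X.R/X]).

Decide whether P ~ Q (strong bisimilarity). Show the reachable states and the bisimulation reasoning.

bisimilar

Reachable graph of P (2 states):
  m0 = (b.(0 | 0))\{a,c,d} has moves —b→ m1
  m1 = (0 | 0)\{a,c,d} has moves deadlocked
Reachable graph of Q (2 states):
  n0 = (b.(0 | 0 + 0))\{a,c,d} has moves —b→ n1
  n1 = (0 | 0 + 0)\{a,c,d} has moves deadlocked
Coarsest stable partition (strong bisimilarity classes):
  B0 = {m0, n0}
  B1 = {m1, n1}
m0 ∈ B0, n0 ∈ B0 → same block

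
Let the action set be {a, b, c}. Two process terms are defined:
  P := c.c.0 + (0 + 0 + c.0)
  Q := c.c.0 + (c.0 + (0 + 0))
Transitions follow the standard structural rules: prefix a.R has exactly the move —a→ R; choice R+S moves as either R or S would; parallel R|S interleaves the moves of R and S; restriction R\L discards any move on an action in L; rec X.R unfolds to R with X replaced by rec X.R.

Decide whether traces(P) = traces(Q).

traces(P) = traces(Q)

P's transition system — 3 states:
  p0 = c.c.0 + (0 + 0 + c.0) | =c=> p1, =c=> p2
  p1 = 0 | ∅
  p2 = c.0 | =c=> p1
Q's transition system — 3 states:
  q0 = c.c.0 + (c.0 + (0 + 0)) | =c=> q1, =c=> q2
  q1 = 0 | ∅
  q2 = c.0 | =c=> q1
Partition-refinement fixed point:
  B0 = {p0, q0}
  B1 = {p2, q2}
  B2 = {p1, q1}
p0 ∈ B0, q0 ∈ B0 → same block
Bisimilar ⇒ trace-equivalent.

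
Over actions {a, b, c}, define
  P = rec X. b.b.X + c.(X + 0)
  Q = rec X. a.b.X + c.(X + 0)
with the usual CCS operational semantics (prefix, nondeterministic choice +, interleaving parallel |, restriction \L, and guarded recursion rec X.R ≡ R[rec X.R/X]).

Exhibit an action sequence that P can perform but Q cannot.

b

P's transition system — 3 states:
  s0 = rec X. b.b.X + c.(X + 0) has moves ··b··> s1, ··c··> s2
  s1 = b.(rec X. b.b.X + c.(X + 0)) has moves ··b··> s0
  s2 = (rec X. b.b.X + c.(X + 0)) + 0 has moves ··b··> s1, ··c··> s2
Q's transition system — 3 states:
  t0 = rec X. a.b.X + c.(X + 0) has moves ··a··> t1, ··c··> t2
  t1 = b.(rec X. a.b.X + c.(X + 0)) has moves ··b··> t0
  t2 = (rec X. a.b.X + c.(X + 0)) + 0 has moves ··a··> t1, ··c··> t2
Trace ⟨b⟩ through P, begin at {s0}:
  after b @ step 1: {s1}
  — P admits the full trace.
Trace ⟨b⟩ through Q, begin at {t0}:
  after b @ step 1: ∅  — Q cannot continue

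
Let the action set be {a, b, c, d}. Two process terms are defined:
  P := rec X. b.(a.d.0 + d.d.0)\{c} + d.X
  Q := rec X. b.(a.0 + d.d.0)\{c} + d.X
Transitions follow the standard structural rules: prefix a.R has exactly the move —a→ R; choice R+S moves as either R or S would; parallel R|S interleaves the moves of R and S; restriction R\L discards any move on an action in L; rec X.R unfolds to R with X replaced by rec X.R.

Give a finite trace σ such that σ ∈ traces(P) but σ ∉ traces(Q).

P's transition system — 4 states:
  s0 = rec X. b.(a.d.0 + d.d.0)\{c} + d.X → -b-> s1, -d-> s0
  s1 = (a.d.0 + d.d.0)\{c} → -a-> s2, -d-> s2
  s2 = (d.0)\{c} → -d-> s3
  s3 = 0\{c} → ·
Q's transition system — 4 states:
  t0 = rec X. b.(a.0 + d.d.0)\{c} + d.X → -b-> t1, -d-> t0
  t1 = (a.0 + d.d.0)\{c} → -a-> t2, -d-> t3
  t2 = 0\{c} → ·
  t3 = (d.0)\{c} → -d-> t2
Trace ⟨bad⟩ through P, begin at {s0}:
  [1] b ⇒ {s1}
  [2] a ⇒ {s2}
  [3] d ⇒ {s3}
  — P admits the full trace.
Trace ⟨bad⟩ through Q, begin at {t0}:
  [1] b ⇒ {t1}
  [2] a ⇒ {t2}
  [3] d ⇒ ∅ (Q stuck)

bad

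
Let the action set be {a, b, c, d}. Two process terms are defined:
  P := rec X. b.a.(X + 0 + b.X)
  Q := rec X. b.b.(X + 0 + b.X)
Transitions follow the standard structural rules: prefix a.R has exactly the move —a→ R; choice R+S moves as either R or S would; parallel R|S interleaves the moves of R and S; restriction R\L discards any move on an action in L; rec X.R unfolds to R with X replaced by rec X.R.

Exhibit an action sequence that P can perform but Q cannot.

P's transition system — 3 states:
  s0 = rec X. b.a.(X + 0 + b.X) ⊢ --b--▸ s1
  s1 = a.((rec X. b.a.(X + 0 + b.X)) + 0 + b.(rec X. b.a.(X + 0 + b.X))) ⊢ --a--▸ s2
  s2 = (rec X. b.a.(X + 0 + b.X)) + 0 + b.(rec X. b.a.(X + 0 + b.X)) ⊢ --b--▸ s0, --b--▸ s1
Q's transition system — 3 states:
  t0 = rec X. b.b.(X + 0 + b.X) ⊢ --b--▸ t1
  t1 = b.((rec X. b.b.(X + 0 + b.X)) + 0 + b.(rec X. b.b.(X + 0 + b.X))) ⊢ --b--▸ t2
  t2 = (rec X. b.b.(X + 0 + b.X)) + 0 + b.(rec X. b.b.(X + 0 + b.X)) ⊢ --b--▸ t0, --b--▸ t1
Executing ba from P (initial set {s0}):
  [1] b ⇒ {s1}
  [2] a ⇒ {s2}
  — P admits the full trace.
Executing ba from Q (initial set {t0}):
  [1] b ⇒ {t1}
  [2] a ⇒ ∅  — Q cannot continue

ba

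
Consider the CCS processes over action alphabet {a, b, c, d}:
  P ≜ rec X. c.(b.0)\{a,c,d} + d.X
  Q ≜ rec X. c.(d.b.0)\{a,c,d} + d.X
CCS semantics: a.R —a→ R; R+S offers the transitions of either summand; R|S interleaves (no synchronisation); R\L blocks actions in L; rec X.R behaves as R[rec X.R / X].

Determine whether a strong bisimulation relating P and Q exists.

P's transition system — 3 states:
  s0 = rec X. c.(b.0)\{a,c,d} + d.X has moves -c-> s1, -d-> s0
  s1 = (b.0)\{a,c,d} has moves -b-> s2
  s2 = 0\{a,c,d} has moves stopped
Q's transition system — 2 states:
  t0 = rec X. c.(d.b.0)\{a,c,d} + d.X has moves -c-> t1, -d-> t0
  t1 = (d.b.0)\{a,c,d} has moves stopped
Partition-refinement fixed point:
  B0 = {s0}
  B1 = {s1}
  B2 = {s2, t1}
  B3 = {t0}
s0 ∈ B0, t0 ∈ B3 → different blocks

NO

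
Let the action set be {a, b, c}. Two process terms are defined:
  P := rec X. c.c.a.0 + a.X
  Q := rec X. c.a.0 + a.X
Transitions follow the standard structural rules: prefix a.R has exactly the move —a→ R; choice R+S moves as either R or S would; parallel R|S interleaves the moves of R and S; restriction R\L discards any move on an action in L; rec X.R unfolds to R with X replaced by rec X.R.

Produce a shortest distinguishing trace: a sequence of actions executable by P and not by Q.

Reachable graph of P (4 states):
  m0 = rec X. c.c.a.0 + a.X | —a→ m0, —c→ m1
  m1 = c.a.0 | —c→ m2
  m2 = a.0 | —a→ m3
  m3 = 0 | (no moves)
Reachable graph of Q (3 states):
  n0 = rec X. c.a.0 + a.X | —a→ n0, —c→ n1
  n1 = a.0 | —a→ n2
  n2 = 0 | (no moves)
Run σ = ⟨cc⟩ on P: start {m0}
  [1] c ⇒ {m1}
  [2] c ⇒ {m2}
  ✓ P
Run σ = ⟨cc⟩ on Q: start {n0}
  [1] c ⇒ {n1}
  [2] c ⇒ no successor for Q

cc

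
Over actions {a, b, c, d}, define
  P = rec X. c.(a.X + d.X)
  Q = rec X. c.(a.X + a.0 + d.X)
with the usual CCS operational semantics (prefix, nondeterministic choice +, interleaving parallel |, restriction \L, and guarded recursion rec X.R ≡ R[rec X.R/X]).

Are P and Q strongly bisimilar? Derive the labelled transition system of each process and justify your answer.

Reachable graph of P (2 states):
  m0 = rec X. c.(a.X + d.X) has moves ··c··> m1
  m1 = a.(rec X. c.(a.X + d.X)) + d.(rec X. c.(a.X + d.X)) has moves ··a··> m0, ··d··> m0
Reachable graph of Q (3 states):
  n0 = rec X. c.(a.X + a.0 + d.X) has moves ··c··> n1
  n1 = a.(rec X. c.(a.X + a.0 + d.X)) + a.0 + d.(rec X. c.(a.X + a.0 + d.X)) has moves ··a··> n0, ··a··> n2, ··d··> n0
  n2 = 0 has moves ·
Partition-refinement fixed point:
  B0 = {m0}
  B1 = {m1}
  B2 = {n0}
  B3 = {n1}
  B4 = {n2}
m0 ∈ B0, n0 ∈ B2 → different blocks

not bisimilar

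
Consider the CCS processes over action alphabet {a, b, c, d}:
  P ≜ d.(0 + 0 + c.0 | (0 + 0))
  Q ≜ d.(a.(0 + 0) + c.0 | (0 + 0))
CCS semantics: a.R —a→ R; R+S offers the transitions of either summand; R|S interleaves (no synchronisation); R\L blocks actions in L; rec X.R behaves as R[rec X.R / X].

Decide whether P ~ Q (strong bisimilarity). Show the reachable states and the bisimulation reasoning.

NO

LTS(P): 3 reachable states
  p0 = d.(0 + 0 + c.0 | (0 + 0)) has moves —d→ p1
  p1 = 0 + 0 + c.0 | (0 + 0) has moves —c→ p2
  p2 = 0 | (0 + 0) has moves (no moves)
LTS(Q): 4 reachable states
  q0 = d.(a.(0 + 0) + c.0 | (0 + 0)) has moves —d→ q1
  q1 = a.(0 + 0) + c.0 | (0 + 0) has moves —a→ q2, —c→ q3
  q2 = 0 + 0 has moves (no moves)
  q3 = 0 | (0 + 0) has moves (no moves)
Partition-refinement fixed point:
  B0 = {p0}
  B1 = {p1}
  B2 = {p2, q2, q3}
  B3 = {q0}
  B4 = {q1}
p0 ∈ B0, q0 ∈ B3 → different blocks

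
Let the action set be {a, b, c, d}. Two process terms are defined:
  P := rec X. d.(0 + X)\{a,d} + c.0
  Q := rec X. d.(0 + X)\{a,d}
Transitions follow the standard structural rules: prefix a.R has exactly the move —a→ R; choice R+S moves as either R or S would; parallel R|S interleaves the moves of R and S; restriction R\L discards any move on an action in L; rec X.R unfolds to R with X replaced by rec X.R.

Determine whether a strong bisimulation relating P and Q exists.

not bisimilar

LTS(P): 4 reachable states
  m0 = rec X. d.(0 + X)\{a,d} + c.0 :: --c--▸ m1, --d--▸ m2
  m1 = 0 :: (no moves)
  m2 = (0 + (rec X. d.(0 + X)\{a,d} + c.0))\{a,d} :: --c--▸ m3
  m3 = 0\{a,d} :: (no moves)
LTS(Q): 2 reachable states
  n0 = rec X. d.(0 + X)\{a,d} :: --d--▸ n1
  n1 = (0 + (rec X. d.(0 + X)\{a,d}))\{a,d} :: (no moves)
Partition-refinement fixed point:
  B0 = {m0}
  B1 = {m2}
  B2 = {m1, m3, n1}
  B3 = {n0}
m0 ∈ B0, n0 ∈ B3 → different blocks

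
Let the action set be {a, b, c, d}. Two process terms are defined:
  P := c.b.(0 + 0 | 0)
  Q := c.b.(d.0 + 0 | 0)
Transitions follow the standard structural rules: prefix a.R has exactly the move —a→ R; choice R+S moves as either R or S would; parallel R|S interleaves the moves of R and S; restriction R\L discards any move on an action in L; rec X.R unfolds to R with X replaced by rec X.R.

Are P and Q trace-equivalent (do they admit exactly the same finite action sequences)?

Reachable graph of P (3 states):
  m0 = c.b.(0 + 0 | 0) ⊢ -c-> m1
  m1 = b.(0 + 0 | 0) ⊢ -b-> m2
  m2 = 0 + 0 | 0 ⊢ stopped
Reachable graph of Q (4 states):
  n0 = c.b.(d.0 + 0 | 0) ⊢ -c-> n1
  n1 = b.(d.0 + 0 | 0) ⊢ -b-> n2
  n2 = d.0 + 0 | 0 ⊢ -d-> n3
  n3 = 0 ⊢ stopped
Trace ⟨cbd⟩ through Q, begin at {n0}:
  step 1 (c): {n1}
  step 2 (b): {n2}
  step 3 (d): {n3}
  — Q admits the full trace.
Trace ⟨cbd⟩ through P, begin at {m0}:
  step 1 (c): {m1}
  step 2 (b): {m2}
  step 3 (d): ∅  — P cannot continue

NO — witness ⟨cbd⟩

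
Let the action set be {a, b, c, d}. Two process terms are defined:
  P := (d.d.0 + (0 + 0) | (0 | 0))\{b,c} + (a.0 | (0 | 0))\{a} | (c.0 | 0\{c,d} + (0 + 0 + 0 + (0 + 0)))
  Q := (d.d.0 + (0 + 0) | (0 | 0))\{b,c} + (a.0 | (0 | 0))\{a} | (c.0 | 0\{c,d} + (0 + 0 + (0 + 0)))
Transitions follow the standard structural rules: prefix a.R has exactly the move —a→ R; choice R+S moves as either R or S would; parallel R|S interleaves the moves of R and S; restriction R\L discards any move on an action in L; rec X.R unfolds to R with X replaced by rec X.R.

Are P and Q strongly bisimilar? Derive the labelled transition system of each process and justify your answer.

bisimilar

Reachable graph of P (4 states):
  m0 = (d.d.0 + (0 + 0) | (0 | 0))\{b,c} + (a.0 | (0 | 0))\{a} | (c.0 | 0\{c,d} + (0 + 0 + 0 + (0 + 0))) | —c→ m1, —d→ m2
  m1 = (a.0 | (0 | 0))\{a} | (0 | 0\{c,d}) | deadlocked
  m2 = (d.0)\{b,c} | —d→ m3
  m3 = 0\{b,c} | deadlocked
Reachable graph of Q (4 states):
  n0 = (d.d.0 + (0 + 0) | (0 | 0))\{b,c} + (a.0 | (0 | 0))\{a} | (c.0 | 0\{c,d} + (0 + 0 + (0 + 0))) | —c→ n1, —d→ n2
  n1 = (a.0 | (0 | 0))\{a} | (0 | 0\{c,d}) | deadlocked
  n2 = (d.0)\{b,c} | —d→ n3
  n3 = 0\{b,c} | deadlocked
Bisimilarity quotient blocks:
  B0 = {m0, n0}
  B1 = {m2, n2}
  B2 = {m1, m3, n1, n3}
m0 ∈ B0, n0 ∈ B0 → same block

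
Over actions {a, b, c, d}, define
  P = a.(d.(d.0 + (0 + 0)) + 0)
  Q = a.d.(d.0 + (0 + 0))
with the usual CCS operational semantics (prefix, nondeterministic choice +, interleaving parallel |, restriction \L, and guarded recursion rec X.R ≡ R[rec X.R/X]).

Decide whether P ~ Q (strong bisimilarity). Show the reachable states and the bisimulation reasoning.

P ~ Q

Reachable graph of P (4 states):
  m0 = a.(d.(d.0 + (0 + 0)) + 0) ⊢ -a-> m1
  m1 = d.(d.0 + (0 + 0)) + 0 ⊢ -d-> m2
  m2 = d.0 + (0 + 0) ⊢ -d-> m3
  m3 = 0 ⊢ ·
Reachable graph of Q (4 states):
  n0 = a.d.(d.0 + (0 + 0)) ⊢ -a-> n1
  n1 = d.(d.0 + (0 + 0)) ⊢ -d-> n2
  n2 = d.0 + (0 + 0) ⊢ -d-> n3
  n3 = 0 ⊢ ·
Bisimilarity quotient blocks:
  B0 = {m0, n0}
  B1 = {m1, n1}
  B2 = {m2, n2}
  B3 = {m3, n3}
m0 ∈ B0, n0 ∈ B0 → same block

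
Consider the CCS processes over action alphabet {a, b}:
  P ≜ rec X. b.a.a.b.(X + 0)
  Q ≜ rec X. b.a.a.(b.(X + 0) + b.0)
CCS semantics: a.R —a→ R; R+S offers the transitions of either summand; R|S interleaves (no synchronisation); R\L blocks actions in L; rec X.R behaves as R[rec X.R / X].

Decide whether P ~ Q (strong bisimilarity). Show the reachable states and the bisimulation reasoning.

P ≁ Q

P's transition system — 5 states:
  s0 = rec X. b.a.a.b.(X + 0) | -b-> s1
  s1 = a.a.b.((rec X. b.a.a.b.(X + 0)) + 0) | -a-> s2
  s2 = a.b.((rec X. b.a.a.b.(X + 0)) + 0) | -a-> s3
  s3 = b.((rec X. b.a.a.b.(X + 0)) + 0) | -b-> s4
  s4 = (rec X. b.a.a.b.(X + 0)) + 0 | -b-> s1
Q's transition system — 6 states:
  t0 = rec X. b.a.a.(b.(X + 0) + b.0) | -b-> t1
  t1 = a.a.(b.((rec X. b.a.a.(b.(X + 0) + b.0)) + 0) + b.0) | -a-> t2
  t2 = a.(b.((rec X. b.a.a.(b.(X + 0) + b.0)) + 0) + b.0) | -a-> t3
  t3 = b.((rec X. b.a.a.(b.(X + 0) + b.0)) + 0) + b.0 | -b-> t4, -b-> t5
  t4 = (rec X. b.a.a.(b.(X + 0) + b.0)) + 0 | -b-> t1
  t5 = 0 | stopped
Bisimilarity quotient blocks:
  B0 = {s0, s4}
  B1 = {s1}
  B2 = {s2}
  B3 = {s3}
  B4 = {t0, t4}
  B5 = {t1}
  B6 = {t2}
  B7 = {t3}
  B8 = {t5}
s0 ∈ B0, t0 ∈ B4 → different blocks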